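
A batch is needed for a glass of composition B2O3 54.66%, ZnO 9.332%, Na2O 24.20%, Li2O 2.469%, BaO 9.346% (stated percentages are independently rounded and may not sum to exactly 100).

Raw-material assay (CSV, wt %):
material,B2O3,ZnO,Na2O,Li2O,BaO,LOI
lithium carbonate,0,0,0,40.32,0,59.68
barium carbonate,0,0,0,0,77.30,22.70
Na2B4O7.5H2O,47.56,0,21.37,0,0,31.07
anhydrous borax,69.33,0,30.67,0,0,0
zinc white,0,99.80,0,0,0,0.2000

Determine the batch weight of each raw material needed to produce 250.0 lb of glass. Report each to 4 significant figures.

The working math carries exact precision from start to finish. In-progress results are displayed rounded to 4 significant digits within the worked lines; every reported figure is rounded exactly once — derived quantities are re-derived in full float precision (LOI, the five compositions, net glass mass, yield, the totals) using the weight values for 250.0 lb of glass exactly as shown in the problem or the answer.
Per-oxide target masses for 250.0 lb glass:
  B2O3: 54.66% × 250.0 = 136.6 lb
  ZnO: 9.332% × 250.0 = 23.33 lb
  Na2O: 24.20% × 250.0 = 60.50 lb
  Li2O: 2.469% × 250.0 = 6.172 lb
  BaO: 9.346% × 250.0 = 23.36 lb
Mass-balance tally per oxide on the weights just shown, at the basis given (sums match the target masses once rounding is allowed for):
  B2O3: 14.88·0.4756 + 186.9·0.6933 = 136.7 lb (target 136.6 lb)
  ZnO: 23.38·0.9980 = 23.33 lb (target 23.33 lb)
  Na2O: 14.88·0.2137 + 186.9·0.3067 = 60.50 lb (target 60.50 lb)
  Li2O: 15.31·0.4032 = 6.173 lb (target 6.172 lb)
  BaO: 30.23·0.7730 = 23.37 lb (target 23.36 lb)
The glass-mass cross-check: total batch − LOI = 250.0 lb (per-oxide target masses sum to 250.0 lb; the stated basis being 250.0 lb — any gap is answer rounding).
Whole-batch sum: Σ batch = 270.7 lb; LOI removed, Σ of batch·LOI: 20.67 lb; the yield ratio, glass ÷ batch: 92.36%.

Batch per 250.0 lb glass:
  lithium carbonate: 15.31 lb
  barium carbonate: 30.23 lb
  Na2B4O7.5H2O: 14.88 lb
  anhydrous borax: 186.9 lb
  zinc white: 23.38 lb
Total batch = 270.7 lb; LOI loss = 20.67 lb; yield = 92.36%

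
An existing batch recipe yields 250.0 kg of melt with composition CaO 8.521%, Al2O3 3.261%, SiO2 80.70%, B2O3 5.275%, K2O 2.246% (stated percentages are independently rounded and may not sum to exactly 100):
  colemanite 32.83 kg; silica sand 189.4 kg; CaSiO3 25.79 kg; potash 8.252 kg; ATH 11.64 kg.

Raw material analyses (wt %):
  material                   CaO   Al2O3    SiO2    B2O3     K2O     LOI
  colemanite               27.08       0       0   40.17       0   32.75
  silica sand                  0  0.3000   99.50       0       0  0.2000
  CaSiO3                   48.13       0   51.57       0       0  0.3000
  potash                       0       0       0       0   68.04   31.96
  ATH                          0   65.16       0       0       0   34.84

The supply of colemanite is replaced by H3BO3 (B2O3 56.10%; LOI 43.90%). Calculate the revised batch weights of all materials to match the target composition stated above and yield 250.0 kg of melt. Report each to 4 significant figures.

All internal work maintains full precision in all steps; working values are shown rounded to four significant figures between the steps; exactly one rounding lands on every reported figure. The derived quantities (LOI, the five compositions, totals, glass mass, the yield) are re-derived from the weighed amounts at 250.0 kg of glass at exact precision, as written in problem or answer.
Oxide mass targets, per 250.0 kg melt:
  CaO: 8.521% × 250.0 = 21.30 kg
  Al2O3: 3.261% × 250.0 = 8.152 kg
  SiO2: 80.70% × 250.0 = 201.8 kg
  B2O3: 5.275% × 250.0 = 13.19 kg
  K2O: 2.246% × 250.0 = 5.615 kg
Per-oxide balance check from the weights as reported, versus the basis set out (summed amounts equal target values once rounding is allowed for):
  CaO: 44.26·0.4813 = 21.30 kg (target 21.30 kg)
  Al2O3: 179.8·0.003000 + 11.68·0.6516 = 8.150 kg (target 8.152 kg)
  SiO2: 179.8·0.9950 + 44.26·0.5157 = 201.7 kg (target 201.8 kg)
  B2O3: 23.51·0.5610 = 13.19 kg (target 13.19 kg)
  K2O: 8.252·0.6804 = 5.615 kg (target 5.615 kg)
Glass-mass closure: total charge less LOI = 250.0 kg (targets for the oxides total 250.0 kg; basis as stated: 250.0 kg — gaps are rounding artifacts).
Whole-batch sum: Σ batch = 267.5 kg; loss to ignition Σ batch·LOI = 17.52 kg; as yield: glass ÷ batch → 93.45%.

Revised batch per 250.0 kg melt:
  H3BO3: 23.51 kg
  silica sand: 179.8 kg
  CaSiO3: 44.26 kg
  potash: 8.252 kg
  ATH: 11.68 kg
Total batch = 267.5 kg; LOI loss = 17.52 kg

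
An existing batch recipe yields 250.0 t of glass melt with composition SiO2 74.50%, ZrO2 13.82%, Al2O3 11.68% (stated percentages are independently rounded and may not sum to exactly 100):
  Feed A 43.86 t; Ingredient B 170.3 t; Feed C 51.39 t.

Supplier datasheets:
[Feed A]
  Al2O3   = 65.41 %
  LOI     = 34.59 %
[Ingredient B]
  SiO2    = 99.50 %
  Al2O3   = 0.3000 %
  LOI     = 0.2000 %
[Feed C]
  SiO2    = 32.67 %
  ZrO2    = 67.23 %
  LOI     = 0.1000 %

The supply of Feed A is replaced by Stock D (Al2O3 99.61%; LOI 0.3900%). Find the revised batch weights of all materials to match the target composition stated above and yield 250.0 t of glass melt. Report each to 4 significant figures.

Revised batch per 250.0 t glass melt:
  Stock D: 28.80 t
  Ingredient B: 170.3 t
  Feed C: 51.39 t
Total batch = 250.5 t; LOI loss = 0.5043 t

Exact precision is carried end to end; intermediates are displayed, rounded to four significant digits, in the printout; a single rounding completes every reported number. All derived quantities (net glass mass, three oxide percentages, ignition loss, the totals, yield) are re-derived in full precision from the batch weights on 250.0 t of glass as set out in the problem or the answer.
Oxide-by-oxide targets in 250.0 t glass melt:
  SiO2: 74.50% × 250.0 = 186.2 t
  ZrO2: 13.82% × 250.0 = 34.55 t
  Al2O3: 11.68% × 250.0 = 29.20 t
Balance tally, oxide-wise, with the batch weights as given, at the basis given (oxide sums agree with the targets within answer rounding):
  SiO2: 170.3·0.9950 + 51.39·0.3267 = 186.2 t (target 186.2 t)
  ZrO2: 51.39·0.6723 = 34.55 t (target 34.55 t)
  Al2O3: 28.80·0.9961 + 170.3·0.003000 = 29.20 t (target 29.20 t)
Consistency of the glass mass: whole batch net of LOI = 250.0 t (the Σ of target masses is 250.0 t; against the stated basis, 250.0 t — gaps are rounding artifacts).
Adding the batch up: Σ batch = 250.5 t; LOI loss = Σ batch·LOI = 0.5043 t; yield, glass over the total, = 99.80%.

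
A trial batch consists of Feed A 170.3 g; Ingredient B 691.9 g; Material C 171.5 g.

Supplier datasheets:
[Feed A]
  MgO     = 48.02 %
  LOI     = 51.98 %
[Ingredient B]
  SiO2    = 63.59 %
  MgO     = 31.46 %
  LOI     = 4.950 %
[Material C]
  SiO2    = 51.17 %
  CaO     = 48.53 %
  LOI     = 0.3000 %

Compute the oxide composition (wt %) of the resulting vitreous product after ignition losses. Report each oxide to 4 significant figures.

Glass mass = 910.4 g (batch 1034 − LOI 123.3).
Composition: SiO2 57.97%, CaO 9.142%, MgO 32.89%

Working values are shown, with 4-significant-figure rounding, at each printed step; all arithmetic maintains full precision in every operation — every reported number is rounded once only — the derived quantities (LOI, the yield, glass mass, the totals, the three compositions) are recomputed at full precision starting from the weights for 910.4 g of glass as they appear in the problem or the answer.
Mass of each oxide from the mix:
  SiO2: 691.9·0.6359 + 171.5·0.5117 = 527.7 g
  CaO: 171.5·0.4853 = 83.23 g
  MgO: 170.3·0.4802 + 691.9·0.3146 = 299.4 g
LOI: 170.3·0.5198 + 691.9·0.04950 + 171.5·0.003000 = 123.3 g
Resulting glass, batch − LOI: 1034 − 123.3 = 910.4 g (matching Σ of the oxides)
wt % = oxide mass / glass mass × 100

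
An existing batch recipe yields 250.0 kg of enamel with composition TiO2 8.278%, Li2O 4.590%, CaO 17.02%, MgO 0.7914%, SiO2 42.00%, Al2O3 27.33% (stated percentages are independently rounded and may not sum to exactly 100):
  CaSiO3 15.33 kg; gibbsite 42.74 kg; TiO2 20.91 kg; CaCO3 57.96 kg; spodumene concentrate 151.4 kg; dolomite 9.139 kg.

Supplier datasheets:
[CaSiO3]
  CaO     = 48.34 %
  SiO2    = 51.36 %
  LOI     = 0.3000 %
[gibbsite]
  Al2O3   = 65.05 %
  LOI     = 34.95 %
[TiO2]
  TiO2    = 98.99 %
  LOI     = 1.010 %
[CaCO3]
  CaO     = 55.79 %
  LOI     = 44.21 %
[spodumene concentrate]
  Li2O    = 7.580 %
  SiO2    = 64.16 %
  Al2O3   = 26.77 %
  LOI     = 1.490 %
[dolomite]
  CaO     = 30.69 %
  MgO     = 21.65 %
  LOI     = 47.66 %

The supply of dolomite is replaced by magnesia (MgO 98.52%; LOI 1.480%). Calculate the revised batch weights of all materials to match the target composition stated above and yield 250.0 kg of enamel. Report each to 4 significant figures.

Exact precision is carried at each step — in-progress results are shown, rounded to four significant digits, on the page — each reported value receives exactly one rounding — derived quantities are carried in full float precision (six oxide percentages, the yield, glass mass, totals, LOI) starting from the weights for 250.0 kg of glass precisely as stated by problem or answer.
Target masses of each oxide per 250.0 kg enamel:
  TiO2: 8.278% × 250.0 = 20.70 kg
  Li2O: 4.590% × 250.0 = 11.48 kg
  CaO: 17.02% × 250.0 = 42.55 kg
  MgO: 0.7914% × 250.0 = 1.978 kg
  SiO2: 42.00% × 250.0 = 105.0 kg
  Al2O3: 27.33% × 250.0 = 68.32 kg
Mass-balance tally per oxide with the batch weights as given, relative to the basis at hand (target by target, the sums agree up to rounding of the answer):
  TiO2: 20.91·0.9899 = 20.70 kg (target 20.70 kg)
  Li2O: 151.4·0.07580 = 11.48 kg (target 11.48 kg)
  CaO: 15.33·0.4834 + 62.99·0.5579 = 42.55 kg (target 42.55 kg)
  MgO: 2.008·0.9852 = 1.978 kg (target 1.978 kg)
  SiO2: 15.33·0.5136 + 151.4·0.6416 = 105.0 kg (target 105.0 kg)
  Al2O3: 42.74·0.6505 + 151.4·0.2677 = 68.33 kg (target 68.32 kg)
Glass-mass bookkeeping: the batch minus its LOI: 250.0 kg (the Σ of target masses is 250.0 kg; the stated basis being 250.0 kg — any gap is answer rounding).
Batch total: Σ batch = 295.4 kg; LOI removed, Σ of batch·LOI: 45.33 kg; the yield ratio, glass ÷ batch: 84.65%.

Revised batch per 250.0 kg enamel:
  CaSiO3: 15.33 kg
  gibbsite: 42.74 kg
  TiO2: 20.91 kg
  CaCO3: 62.99 kg
  spodumene concentrate: 151.4 kg
  magnesia: 2.008 kg
Total batch = 295.4 kg; LOI loss = 45.33 kg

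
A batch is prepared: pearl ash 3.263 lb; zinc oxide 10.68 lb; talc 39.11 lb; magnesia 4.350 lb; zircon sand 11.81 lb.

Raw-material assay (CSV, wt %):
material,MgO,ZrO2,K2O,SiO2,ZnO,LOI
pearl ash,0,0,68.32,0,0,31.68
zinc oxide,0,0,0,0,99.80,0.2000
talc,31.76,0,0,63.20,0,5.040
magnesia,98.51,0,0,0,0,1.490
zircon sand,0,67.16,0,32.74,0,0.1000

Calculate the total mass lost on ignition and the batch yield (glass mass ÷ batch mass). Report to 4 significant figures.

Full precision is carried all the way through; values along the way are rounded off to 4 significant figures when displayed — a single rounding produces each reported figure; all derived quantities are computed in full precision (yield, five oxide percentages, totals, LOI, glass mass) using the weight values on 66.11 lb of glass as quoted within either problem or answer.
Material-by-material LOI:
  pearl ash: 3.263 × 0.3168 = 1.034 lb
  zinc oxide: 10.68 × 0.002000 = 0.02136 lb
  talc: 39.11 × 0.05040 = 1.971 lb
  magnesia: 4.350 × 0.01490 = 0.06481 lb
  zircon sand: 11.81 × 0.001000 = 0.01181 lb
Total LOI = 3.103 lb
Glass = batch − LOI = 69.21 − 3.103 = 66.11 lb

LOI loss = 3.103 lb; glass = 66.11 lb; yield = 95.52%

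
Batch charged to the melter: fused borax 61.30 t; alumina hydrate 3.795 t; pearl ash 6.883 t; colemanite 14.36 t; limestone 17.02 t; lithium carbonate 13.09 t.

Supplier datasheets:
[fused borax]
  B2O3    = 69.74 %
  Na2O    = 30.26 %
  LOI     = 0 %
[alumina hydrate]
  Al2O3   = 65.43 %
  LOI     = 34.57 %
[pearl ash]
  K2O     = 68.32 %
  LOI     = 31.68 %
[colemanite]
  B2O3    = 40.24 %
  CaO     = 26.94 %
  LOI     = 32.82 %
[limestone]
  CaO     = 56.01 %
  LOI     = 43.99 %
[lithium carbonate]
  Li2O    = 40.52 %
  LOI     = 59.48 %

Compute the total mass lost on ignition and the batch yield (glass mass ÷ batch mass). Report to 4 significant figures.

LOI loss = 23.48 t; glass = 92.97 t; yield = 79.84%

Intermediates are printed (rounded to four significant digits) between the steps. The whole derivation maintains full float precision through every step. Every reported number takes exactly one rounding — all derived quantities, which include totals, ignition loss, net glass mass, the six compositions, the yield, are carried in full precision, exactly as printed in problem or answer, using the weight values for 92.97 t of glass.
Per-material ignition loss:
  fused borax: 61.30 × 0 = 0 t
  alumina hydrate: 3.795 × 0.3457 = 1.312 t
  pearl ash: 6.883 × 0.3168 = 2.181 t
  colemanite: 14.36 × 0.3282 = 4.713 t
  limestone: 17.02 × 0.4399 = 7.487 t
  lithium carbonate: 13.09 × 0.5948 = 7.786 t
Total LOI = 23.48 t
Glass = batch − LOI = 116.4 − 23.48 = 92.97 t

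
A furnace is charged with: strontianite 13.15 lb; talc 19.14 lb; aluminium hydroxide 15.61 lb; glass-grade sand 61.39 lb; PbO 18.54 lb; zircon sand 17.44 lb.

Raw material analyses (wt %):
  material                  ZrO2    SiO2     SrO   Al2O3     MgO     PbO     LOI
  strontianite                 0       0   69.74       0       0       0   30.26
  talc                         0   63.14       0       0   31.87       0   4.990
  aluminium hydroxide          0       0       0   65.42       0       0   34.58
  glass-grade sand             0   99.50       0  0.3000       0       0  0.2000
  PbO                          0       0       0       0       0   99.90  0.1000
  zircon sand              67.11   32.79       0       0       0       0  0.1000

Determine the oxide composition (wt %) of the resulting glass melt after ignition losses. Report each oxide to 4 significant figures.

Every computation carries exact precision through the solve — the intermediate values are shown rounded to 4 significant digits when written out — a single rounding completes every reported value — all derived quantities are re-derived in full float precision (six oxide percentages, ignition loss, totals, glass mass, yield) using the weight values per 134.8 lb of glass exactly as printed in problem or answer.
Oxide-by-oxide delivered mass:
  ZrO2: 17.44·0.6711 = 11.70 lb
  SiO2: 19.14·0.6314 + 61.39·0.9950 + 17.44·0.3279 = 78.89 lb
  SrO: 13.15·0.6974 = 9.171 lb
  Al2O3: 15.61·0.6542 + 61.39·0.003000 = 10.40 lb
  MgO: 19.14·0.3187 = 6.100 lb
  PbO: 18.54·0.9990 = 18.52 lb
LOI: 13.15·0.3026 + 19.14·0.04990 + 15.61·0.3458 + 61.39·0.002000 + 18.54·0.001000 + 17.44·0.001000 = 10.49 lb
Glass = total batch minus LOI = 145.3 − 10.49 = 134.8 lb (= Σ oxide masses)
wt % = 100 × oxide mass / glass mass

Glass mass = 134.8 lb (batch 145.3 − LOI 10.49).
Composition: ZrO2 8.684%, SiO2 58.53%, SrO 6.804%, Al2O3 7.714%, MgO 4.526%, PbO 13.74%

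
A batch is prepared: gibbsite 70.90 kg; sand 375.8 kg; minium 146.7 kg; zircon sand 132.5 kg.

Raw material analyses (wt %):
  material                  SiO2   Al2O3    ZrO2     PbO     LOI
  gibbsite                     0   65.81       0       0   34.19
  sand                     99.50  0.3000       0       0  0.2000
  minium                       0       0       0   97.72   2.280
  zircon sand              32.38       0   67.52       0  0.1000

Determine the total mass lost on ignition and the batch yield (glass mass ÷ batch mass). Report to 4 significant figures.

The intermediate values are shown (rounded to 4 significant figures) in the working; the working math keeps exact precision at all times — exactly one rounding lands on each reported number; all derived quantities are rebuilt at exact precision (the totals, the yield, the four compositions, glass mass, ignition loss) using the weight values for 697.4 kg of glass as they appear in the question or the answer.
Per-material ignition loss:
  gibbsite: 70.90 × 0.3419 = 24.24 kg
  sand: 375.8 × 0.002000 = 0.7516 kg
  minium: 146.7 × 0.02280 = 3.345 kg
  zircon sand: 132.5 × 0.001000 = 0.1325 kg
Total LOI = 28.47 kg
Glass = batch − LOI = 725.9 − 28.47 = 697.4 kg

LOI loss = 28.47 kg; glass = 697.4 kg; yield = 96.08%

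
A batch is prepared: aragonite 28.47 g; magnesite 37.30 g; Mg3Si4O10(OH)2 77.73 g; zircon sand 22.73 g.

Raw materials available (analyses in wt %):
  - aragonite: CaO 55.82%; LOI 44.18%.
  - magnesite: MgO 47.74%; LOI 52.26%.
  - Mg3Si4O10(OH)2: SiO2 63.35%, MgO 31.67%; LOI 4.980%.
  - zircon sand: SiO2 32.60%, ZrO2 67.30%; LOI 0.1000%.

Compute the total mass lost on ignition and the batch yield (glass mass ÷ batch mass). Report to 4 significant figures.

LOI loss = 35.96 g; glass = 130.3 g; yield = 78.36%

Every computation holds exact precision throughout — values along the way are displayed (rounded to four significant digits) on the page. Each reported value is rounded exactly once — all derived quantities, which include ignition loss, four oxide percentages, yield, glass mass, the totals, are re-derived at full precision, as written in either problem or answer, from the batch weights on 130.3 g of glass.
Each material's LOI contribution:
  aragonite: 28.47 × 0.4418 = 12.58 g
  magnesite: 37.30 × 0.5226 = 19.49 g
  Mg3Si4O10(OH)2: 77.73 × 0.04980 = 3.871 g
  zircon sand: 22.73 × 0.001000 = 0.02273 g
Total LOI = 35.96 g
Glass = batch − LOI = 166.2 − 35.96 = 130.3 g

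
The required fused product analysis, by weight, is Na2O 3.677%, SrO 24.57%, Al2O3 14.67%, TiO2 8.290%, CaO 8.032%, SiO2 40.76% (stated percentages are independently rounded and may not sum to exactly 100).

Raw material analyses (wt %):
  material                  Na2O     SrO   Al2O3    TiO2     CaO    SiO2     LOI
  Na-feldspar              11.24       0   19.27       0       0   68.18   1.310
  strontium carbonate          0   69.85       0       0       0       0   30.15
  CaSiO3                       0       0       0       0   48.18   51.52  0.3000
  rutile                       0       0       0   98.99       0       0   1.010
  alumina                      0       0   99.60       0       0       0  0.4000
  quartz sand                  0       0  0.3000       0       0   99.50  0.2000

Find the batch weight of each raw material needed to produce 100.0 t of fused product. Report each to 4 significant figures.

All internal work holds exact precision all the way through — the intermediate values are displayed rounded to 4 significant digits in the printout; each reported result carries a single rounding; the derived quantities, which include net glass mass, six oxide percentages, totals, ignition loss, the yield, are carried in exact precision, as set out in question or answer, using the weight values for 100.0 t of glass.
Oxide-by-oxide targets in 100.0 t fused product:
  Na2O: 3.677% × 100.0 = 3.677 t
  SrO: 24.57% × 100.0 = 24.57 t
  Al2O3: 14.67% × 100.0 = 14.67 t
  TiO2: 8.290% × 100.0 = 8.290 t
  CaO: 8.032% × 100.0 = 8.032 t
  SiO2: 40.76% × 100.0 = 40.76 t
Mass-balance tally per oxide with the batch weights as given, versus the basis set out (each sum matches its target mass modulo rounding of the values):
  Na2O: 32.71·0.1124 = 3.677 t (target 3.677 t)
  SrO: 35.18·0.6985 = 24.57 t (target 24.57 t)
  Al2O3: 32.71·0.1927 + 8.370·0.9960 + 9.917·0.003000 = 14.67 t (target 14.67 t)
  TiO2: 8.375·0.9899 = 8.290 t (target 8.290 t)
  CaO: 16.67·0.4818 = 8.032 t (target 8.032 t)
  SiO2: 32.71·0.6818 + 16.67·0.5152 + 9.917·0.9950 = 40.76 t (target 40.76 t)
Mass balance on the glass: total batch − LOI = 100.0 t (summing oxide targets gives 100.0 t; versus the stated basis of 100.0 t — rounding explains the deltas).
Batch grand total — Σ batch = 111.2 t; loss to ignition Σ batch·LOI = 11.22 t; yield, glass over the total, = 89.91%.

Batch per 100.0 t fused product:
  Na-feldspar: 32.71 t
  strontium carbonate: 35.18 t
  CaSiO3: 16.67 t
  rutile: 8.375 t
  alumina: 8.370 t
  quartz sand: 9.917 t
Total batch = 111.2 t; LOI loss = 11.22 t; yield = 89.91%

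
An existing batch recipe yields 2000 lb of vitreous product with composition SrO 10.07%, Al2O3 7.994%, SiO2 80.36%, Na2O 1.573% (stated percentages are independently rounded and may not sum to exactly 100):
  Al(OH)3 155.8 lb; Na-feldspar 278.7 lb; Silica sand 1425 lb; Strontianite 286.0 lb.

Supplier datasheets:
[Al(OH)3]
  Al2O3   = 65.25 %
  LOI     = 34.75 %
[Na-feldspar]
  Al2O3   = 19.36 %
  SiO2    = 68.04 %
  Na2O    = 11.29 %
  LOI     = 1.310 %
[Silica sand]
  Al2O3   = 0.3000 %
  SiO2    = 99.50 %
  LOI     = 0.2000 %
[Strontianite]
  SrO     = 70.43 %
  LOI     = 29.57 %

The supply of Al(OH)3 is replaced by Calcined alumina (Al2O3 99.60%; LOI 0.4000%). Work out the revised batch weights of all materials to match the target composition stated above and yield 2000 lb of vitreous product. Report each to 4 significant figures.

Revised batch per 2000 lb vitreous product:
  Calcined alumina: 102.1 lb
  Na-feldspar: 278.7 lb
  Silica sand: 1425 lb
  Strontianite: 286.0 lb
Total batch = 2092 lb; LOI loss = 91.48 lb

Full float precision is carried in every operation; mid-chain values appear rounded to 4 significant figures between the steps. Each reported number is rounded just once; derived quantities are rebuilt starting from the weights at 2000 lb of glass at exact precision (ignition loss, net glass mass, the totals, the yield, four oxide percentages), exactly as shown in either problem or answer.
Oxide mass targets, per 2000 lb vitreous product:
  SrO: 10.07% × 2000 = 201.4 lb
  Al2O3: 7.994% × 2000 = 159.9 lb
  SiO2: 80.36% × 2000 = 1607 lb
  Na2O: 1.573% × 2000 = 31.46 lb
Sums-versus-targets review using the reported weights, on the stated basis (sum by sum, the targets are met given rounding of the digits):
  SrO: 286.0·0.7043 = 201.4 lb (target 201.4 lb)
  Al2O3: 102.1·0.9960 + 278.7·0.1936 + 1425·0.003000 = 159.9 lb (target 159.9 lb)
  SiO2: 278.7·0.6804 + 1425·0.9950 = 1608 lb (target 1607 lb)
  Na2O: 278.7·0.1129 = 31.47 lb (target 31.46 lb)
Glass mass check: batch Σ − ignition loss = 2000 lb (summing oxide targets gives 2000 lb; basis as stated: 2000 lb — differing by rounding only).
Total batch = Σ batch = 2092 lb; LOI removed, Σ of batch·LOI: 91.48 lb; as yield: glass ÷ batch → 95.63%.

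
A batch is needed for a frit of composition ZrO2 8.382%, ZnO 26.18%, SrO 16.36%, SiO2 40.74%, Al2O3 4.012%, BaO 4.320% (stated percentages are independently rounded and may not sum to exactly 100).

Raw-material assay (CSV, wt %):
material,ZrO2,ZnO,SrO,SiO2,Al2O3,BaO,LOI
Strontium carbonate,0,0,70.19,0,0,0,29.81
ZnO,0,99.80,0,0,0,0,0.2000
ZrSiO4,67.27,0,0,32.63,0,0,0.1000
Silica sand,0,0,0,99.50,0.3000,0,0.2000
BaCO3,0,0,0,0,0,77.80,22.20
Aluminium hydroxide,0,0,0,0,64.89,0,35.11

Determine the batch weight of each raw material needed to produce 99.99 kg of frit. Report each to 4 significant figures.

Batch per 99.99 kg frit:
  Strontium carbonate: 23.31 kg
  ZnO: 26.23 kg
  ZrSiO4: 12.46 kg
  Silica sand: 36.85 kg
  BaCO3: 5.552 kg
  Aluminium hydroxide: 6.012 kg
Total batch = 110.4 kg; LOI loss = 10.43 kg; yield = 90.55%

The whole derivation maintains full float precision in every operation — intermediates are printed rounded off to 4 significant figures at each printed step — every reported figure is rounded exactly once. Derived quantities, including the totals, the six compositions, net glass mass, ignition loss, the yield, are computed using the weight values on 99.99 kg of glass at full precision as written in the problem or answer text.
Oxide mass targets, per 99.99 kg frit:
  ZrO2: 8.382% × 99.99 = 8.381 kg
  ZnO: 26.18% × 99.99 = 26.18 kg
  SrO: 16.36% × 99.99 = 16.36 kg
  SiO2: 40.74% × 99.99 = 40.74 kg
  Al2O3: 4.012% × 99.99 = 4.012 kg
  BaO: 4.320% × 99.99 = 4.320 kg
Verifying the oxide balance given the weights on record, versus the basis set out (oxide sums agree with the targets modulo rounding of the values):
  ZrO2: 12.46·0.6727 = 8.382 kg (target 8.381 kg)
  ZnO: 26.23·0.9980 = 26.18 kg (target 26.18 kg)
  SrO: 23.31·0.7019 = 16.36 kg (target 16.36 kg)
  SiO2: 12.46·0.3263 + 36.85·0.9950 = 40.73 kg (target 40.74 kg)
  Al2O3: 36.85·0.003000 + 6.012·0.6489 = 4.012 kg (target 4.012 kg)
  BaO: 5.552·0.7780 = 4.319 kg (target 4.320 kg)
Glass mass check: whole batch net of LOI = 99.98 kg (the targets, summed, come to 99.98 kg; basis as stated: 99.99 kg — deltas are rounding alone).
Summing the batch: Σ batch = 110.4 kg; LOI removed, Σ of batch·LOI: 10.43 kg; glass ÷ batch gives a yield of 90.55%.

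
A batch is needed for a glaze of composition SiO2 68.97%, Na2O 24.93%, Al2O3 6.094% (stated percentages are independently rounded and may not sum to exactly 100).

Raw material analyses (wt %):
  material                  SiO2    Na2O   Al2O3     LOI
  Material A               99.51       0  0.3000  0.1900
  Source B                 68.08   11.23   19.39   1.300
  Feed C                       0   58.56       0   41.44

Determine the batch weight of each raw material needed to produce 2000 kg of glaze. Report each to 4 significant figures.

Batch per 2000 kg glaze:
  Material A: 966.4 kg
  Source B: 613.6 kg
  Feed C: 733.8 kg
Total batch = 2314 kg; LOI loss = 313.9 kg; yield = 86.43%

The whole derivation runs at full precision end to end — values along the way are shown rounded off to 4 significant digits within the worked lines — each reported result takes just one rounding — derived quantities are recomputed from the batch weights on 2000 kg of glass in full precision (yield, ignition loss, net glass mass, three oxide percentages, the totals) exactly as shown in question or answer.
The oxide mass targets at 2000 kg glaze:
  SiO2: 68.97% × 2000 = 1379 kg
  Na2O: 24.93% × 2000 = 498.6 kg
  Al2O3: 6.094% × 2000 = 121.9 kg
Oxide-by-oxide audit per the reported batch figures, against the basis in use (sum by sum, the targets are met exact up to rounding of places):
  SiO2: 966.4·0.9951 + 613.6·0.6808 = 1379 kg (target 1379 kg)
  Na2O: 613.6·0.1123 + 733.8·0.5856 = 498.6 kg (target 498.6 kg)
  Al2O3: 966.4·0.003000 + 613.6·0.1939 = 121.9 kg (target 121.9 kg)
The glass-mass cross-check: net batch after ignition = 2000 kg (targets for the oxides total 2000 kg; stated basis 2000 kg — a pure rounding effect).
Summing the batch: Σ batch = 2314 kg; ignition loss, Σ(batch × LOI) = 313.9 kg; yield = glass ÷ total batch = 86.43%.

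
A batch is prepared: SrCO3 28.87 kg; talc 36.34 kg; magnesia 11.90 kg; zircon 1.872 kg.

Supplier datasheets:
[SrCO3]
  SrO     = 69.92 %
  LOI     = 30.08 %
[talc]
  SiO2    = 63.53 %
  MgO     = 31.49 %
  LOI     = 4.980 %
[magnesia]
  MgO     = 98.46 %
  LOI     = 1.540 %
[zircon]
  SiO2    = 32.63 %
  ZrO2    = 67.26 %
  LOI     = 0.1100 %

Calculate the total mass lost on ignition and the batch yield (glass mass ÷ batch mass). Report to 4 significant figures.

LOI loss = 10.68 kg; glass = 68.30 kg; yield = 86.48%

Values along the way are printed rounded to 4 significant figures within the worked lines — each numeric step carries full precision through every step — each reported number is rounded just once; all derived quantities (ignition loss, yield, the totals, glass mass, the four compositions) are re-derived in full precision using the weight values at 68.30 kg of glass, as they appear in the problem or the answer.
Material-by-material LOI:
  SrCO3: 28.87 × 0.3008 = 8.684 kg
  talc: 36.34 × 0.04980 = 1.810 kg
  magnesia: 11.90 × 0.01540 = 0.1833 kg
  zircon: 1.872 × 0.001100 = 0.002059 kg
Total LOI = 10.68 kg
Glass = batch − LOI = 78.98 − 10.68 = 68.30 kg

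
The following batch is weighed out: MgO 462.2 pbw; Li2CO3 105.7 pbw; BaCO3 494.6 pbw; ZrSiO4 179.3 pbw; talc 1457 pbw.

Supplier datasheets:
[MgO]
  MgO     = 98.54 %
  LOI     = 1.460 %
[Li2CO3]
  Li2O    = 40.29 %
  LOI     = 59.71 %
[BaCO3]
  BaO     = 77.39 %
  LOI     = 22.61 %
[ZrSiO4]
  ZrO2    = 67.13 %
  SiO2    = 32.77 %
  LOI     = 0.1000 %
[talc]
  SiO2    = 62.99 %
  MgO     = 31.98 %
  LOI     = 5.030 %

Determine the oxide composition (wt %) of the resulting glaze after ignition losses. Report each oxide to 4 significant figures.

Each numeric step maintains full float precision end to end; the intermediate values appear rounded off to 4 significant digits in the printout — each reported result undergoes a single rounding. The derived quantities are computed from the weighed amounts at 2444 pbw of glass in full float precision (the five compositions, totals, glass mass, the yield, ignition loss) as set out in question or answer.
What the batch supplies per oxide:
  ZrO2: 179.3·0.6713 = 120.4 pbw
  Li2O: 105.7·0.4029 = 42.59 pbw
  SiO2: 179.3·0.3277 + 1457·0.6299 = 976.5 pbw
  BaO: 494.6·0.7739 = 382.8 pbw
  MgO: 462.2·0.9854 + 1457·0.3198 = 921.4 pbw
LOI: 462.2·0.01460 + 105.7·0.5971 + 494.6·0.2261 + 179.3·0.001000 + 1457·0.05030 = 255.2 pbw
Resulting glass, batch − LOI: 2699 − 255.2 = 2444 pbw (consistent with Σ oxide mass)
percent by weight: oxide/glass ×100

Glass mass = 2444 pbw (batch 2699 − LOI 255.2).
Composition: ZrO2 4.926%, Li2O 1.743%, SiO2 39.96%, BaO 15.66%, MgO 37.71%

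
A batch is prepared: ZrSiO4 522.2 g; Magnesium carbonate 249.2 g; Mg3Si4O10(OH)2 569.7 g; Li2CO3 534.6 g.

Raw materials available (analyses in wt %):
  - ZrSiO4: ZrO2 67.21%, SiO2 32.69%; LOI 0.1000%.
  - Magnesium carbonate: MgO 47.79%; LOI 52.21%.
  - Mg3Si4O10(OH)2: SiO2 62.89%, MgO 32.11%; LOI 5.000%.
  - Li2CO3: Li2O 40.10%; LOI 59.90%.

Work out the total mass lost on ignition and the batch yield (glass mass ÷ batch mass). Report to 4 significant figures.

In-progress results are printed (rounded to 4 significant digits) when written out — all internal work keeps exact precision at all times. A single rounding finalizes each reported value — derived quantities, which include net glass mass, ignition loss, the four compositions, yield, the totals, are rebuilt at full float precision, precisely as stated by question or answer, starting from the weights at 1396 g of glass.
Material-by-material LOI:
  ZrSiO4: 522.2 × 0.001000 = 0.5222 g
  Magnesium carbonate: 249.2 × 0.5221 = 130.1 g
  Mg3Si4O10(OH)2: 569.7 × 0.05000 = 28.49 g
  Li2CO3: 534.6 × 0.5990 = 320.2 g
Total LOI = 479.3 g
Glass = batch − LOI = 1876 − 479.3 = 1396 g

LOI loss = 479.3 g; glass = 1396 g; yield = 74.44%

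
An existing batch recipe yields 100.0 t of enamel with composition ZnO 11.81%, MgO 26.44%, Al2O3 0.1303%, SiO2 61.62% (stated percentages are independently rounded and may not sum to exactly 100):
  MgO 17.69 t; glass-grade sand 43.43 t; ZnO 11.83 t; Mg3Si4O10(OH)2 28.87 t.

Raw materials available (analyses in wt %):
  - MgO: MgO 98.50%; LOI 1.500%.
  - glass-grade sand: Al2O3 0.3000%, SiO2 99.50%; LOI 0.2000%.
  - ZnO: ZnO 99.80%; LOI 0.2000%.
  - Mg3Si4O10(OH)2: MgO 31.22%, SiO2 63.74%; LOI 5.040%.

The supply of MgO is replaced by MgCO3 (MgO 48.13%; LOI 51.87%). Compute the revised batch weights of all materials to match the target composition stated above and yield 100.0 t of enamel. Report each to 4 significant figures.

Every computation holds full precision end to end. Working values are displayed (rounded to 4 significant figures) at each printed step; each reported number includes exactly one rounding; derived quantities (yield, the four compositions, glass mass, totals, LOI) are re-derived at full precision from the batch weights at 100.0 t of glass, exactly as printed in the problem or answer text.
Oxide-by-oxide targets in 100.0 t enamel:
  ZnO: 11.81% × 100.0 = 11.81 t
  MgO: 26.44% × 100.0 = 26.44 t
  Al2O3: 0.1303% × 100.0 = 0.1303 t
  SiO2: 61.62% × 100.0 = 61.62 t
Sums-versus-targets review from the weights as reported, under the basis named above (oxide sums agree with the targets within answer rounding):
  ZnO: 11.83·0.9980 = 11.81 t (target 11.81 t)
  MgO: 36.21·0.4813 + 28.87·0.3122 = 26.44 t (target 26.44 t)
  Al2O3: 43.43·0.003000 = 0.1303 t (target 0.1303 t)
  SiO2: 43.43·0.9950 + 28.87·0.6374 = 61.61 t (target 61.62 t)
The glass-mass cross-check: total charge less LOI = 99.99 t (summing oxide targets gives 100.0 t; with the basis standing at 100.0 t — deltas are rounding alone).
Adding the batch up: Σ batch = 120.3 t; Σ batch·LOI gives LOI loss = 20.35 t; glass ÷ batch gives a yield of 83.09%.

Revised batch per 100.0 t enamel:
  MgCO3: 36.21 t
  glass-grade sand: 43.43 t
  ZnO: 11.83 t
  Mg3Si4O10(OH)2: 28.87 t
Total batch = 120.3 t; LOI loss = 20.35 t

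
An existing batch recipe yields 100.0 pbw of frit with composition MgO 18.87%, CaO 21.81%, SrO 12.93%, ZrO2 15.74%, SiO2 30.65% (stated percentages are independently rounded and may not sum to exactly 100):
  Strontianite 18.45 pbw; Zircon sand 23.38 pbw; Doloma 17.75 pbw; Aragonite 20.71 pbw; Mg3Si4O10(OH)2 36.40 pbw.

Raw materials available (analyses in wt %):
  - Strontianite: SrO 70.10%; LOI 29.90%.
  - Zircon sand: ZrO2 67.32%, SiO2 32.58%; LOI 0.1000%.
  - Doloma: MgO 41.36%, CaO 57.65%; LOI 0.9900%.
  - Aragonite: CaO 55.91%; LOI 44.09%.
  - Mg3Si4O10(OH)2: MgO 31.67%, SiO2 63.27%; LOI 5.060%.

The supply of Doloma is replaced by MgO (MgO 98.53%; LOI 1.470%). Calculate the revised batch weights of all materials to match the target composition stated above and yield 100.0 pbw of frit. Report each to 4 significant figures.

In-progress results appear (rounded to 4 significant figures) alongside each step — every computation holds full float precision at every stage. Each reported figure takes a single rounding. All derived quantities, which include the five compositions, glass mass, the yield, ignition loss, the totals, are re-derived in exact precision, as given in question or answer, using the weight values for 100.0 pbw of glass.
The oxide mass targets at 100.0 pbw frit:
  MgO: 18.87% × 100.0 = 18.87 pbw
  CaO: 21.81% × 100.0 = 21.81 pbw
  SrO: 12.93% × 100.0 = 12.93 pbw
  ZrO2: 15.74% × 100.0 = 15.74 pbw
  SiO2: 30.65% × 100.0 = 30.65 pbw
Mass-balance tally per oxide working from each reported weight, relative to the basis at hand (sums match the target masses given rounding of the digits):
  MgO: 7.451·0.9853 + 36.40·0.3167 = 18.87 pbw (target 18.87 pbw)
  CaO: 39.01·0.5591 = 21.81 pbw (target 21.81 pbw)
  SrO: 18.45·0.7010 = 12.93 pbw (target 12.93 pbw)
  ZrO2: 23.38·0.6732 = 15.74 pbw (target 15.74 pbw)
  SiO2: 23.38·0.3258 + 36.40·0.6327 = 30.65 pbw (target 30.65 pbw)
Auditing the glass mass value: the batch minus its LOI: 100.0 pbw (targets for the oxides total 100.0 pbw; against the stated basis, 100.0 pbw — any gap is answer rounding).
Batch grand total — Σ batch = 124.7 pbw; LOI loss = Σ batch·LOI = 24.69 pbw; the yield ratio, glass ÷ batch: 80.20%.

Revised batch per 100.0 pbw frit:
  Strontianite: 18.45 pbw
  Zircon sand: 23.38 pbw
  MgO: 7.451 pbw
  Aragonite: 39.01 pbw
  Mg3Si4O10(OH)2: 36.40 pbw
Total batch = 124.7 pbw; LOI loss = 24.69 pbw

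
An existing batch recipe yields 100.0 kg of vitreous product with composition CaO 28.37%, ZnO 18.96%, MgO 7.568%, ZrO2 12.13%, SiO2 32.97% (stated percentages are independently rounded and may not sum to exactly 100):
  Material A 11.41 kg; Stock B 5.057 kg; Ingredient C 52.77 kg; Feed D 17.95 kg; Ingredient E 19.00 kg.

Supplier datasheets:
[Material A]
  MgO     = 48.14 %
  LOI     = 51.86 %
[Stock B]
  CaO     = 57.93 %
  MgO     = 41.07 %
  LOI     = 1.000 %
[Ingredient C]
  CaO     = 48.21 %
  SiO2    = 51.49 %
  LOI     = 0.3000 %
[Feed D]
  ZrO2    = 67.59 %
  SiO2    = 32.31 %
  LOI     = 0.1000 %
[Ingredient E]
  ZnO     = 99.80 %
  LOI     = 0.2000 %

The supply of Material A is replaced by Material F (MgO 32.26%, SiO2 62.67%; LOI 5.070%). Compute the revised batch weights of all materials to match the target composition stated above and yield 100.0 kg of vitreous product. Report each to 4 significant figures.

Rounding to 4 significant figures applies to every mid-chain value as displayed — every computation keeps exact precision from first step to last; each reported result includes exactly one rounding; derived quantities, including net glass mass, yield, ignition loss, totals, the five compositions, are carried starting from the weights per 100.0 kg of glass in exact precision, exactly as shown in either problem or answer.
Target oxide masses per 100.0 kg vitreous product:
  CaO: 28.37% × 100.0 = 28.37 kg
  ZnO: 18.96% × 100.0 = 18.96 kg
  MgO: 7.568% × 100.0 = 7.568 kg
  ZrO2: 12.13% × 100.0 = 12.13 kg
  SiO2: 32.97% × 100.0 = 32.97 kg
Checking each oxide sum from the weights as reported, on the stated basis (delivered sums recover each target up to rounding of the answer):
  CaO: 12.59·0.5793 + 43.72·0.4821 = 28.37 kg (target 28.37 kg)
  ZnO: 19.00·0.9980 = 18.96 kg (target 18.96 kg)
  MgO: 7.435·0.3226 + 12.59·0.4107 = 7.569 kg (target 7.568 kg)
  ZrO2: 17.95·0.6759 = 12.13 kg (target 12.13 kg)
  SiO2: 7.435·0.6267 + 43.72·0.5149 + 17.95·0.3231 = 32.97 kg (target 32.97 kg)
Glass-mass sanity pass: batch total minus LOI = 100.0 kg (oxide target masses add up to 100.0 kg; versus the stated basis of 100.0 kg — a pure rounding effect).
Total batch = Σ batch = 100.7 kg; ignition loss, Σ(batch × LOI) = 0.6900 kg; glass ÷ batch gives a yield of 99.31%.

Revised batch per 100.0 kg vitreous product:
  Material F: 7.435 kg
  Stock B: 12.59 kg
  Ingredient C: 43.72 kg
  Feed D: 17.95 kg
  Ingredient E: 19.00 kg
Total batch = 100.7 kg; LOI loss = 0.6900 kg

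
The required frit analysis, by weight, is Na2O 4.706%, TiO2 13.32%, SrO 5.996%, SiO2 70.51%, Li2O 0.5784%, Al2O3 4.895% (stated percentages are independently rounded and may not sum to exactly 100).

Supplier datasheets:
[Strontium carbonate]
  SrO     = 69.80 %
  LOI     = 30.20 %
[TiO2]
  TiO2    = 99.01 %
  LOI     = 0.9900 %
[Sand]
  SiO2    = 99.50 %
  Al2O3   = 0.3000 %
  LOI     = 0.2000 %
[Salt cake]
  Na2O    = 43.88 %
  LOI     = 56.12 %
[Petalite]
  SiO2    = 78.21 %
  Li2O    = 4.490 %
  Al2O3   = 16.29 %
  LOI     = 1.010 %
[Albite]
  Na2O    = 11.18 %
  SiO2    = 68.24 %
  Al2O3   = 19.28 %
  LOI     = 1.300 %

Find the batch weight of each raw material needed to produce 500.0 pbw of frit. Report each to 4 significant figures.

All internal work maintains full precision at every stage. Mid-chain values are printed (rounded to 4 significant figures) alongside each step; a single rounding finalizes each reported value; all derived quantities are rebuilt at exact precision (glass mass, the yield, six oxide percentages, LOI, totals) starting from the weights on 500.0 pbw of glass as written in question or answer.
Oxide mass targets, per 500.0 pbw frit:
  Na2O: 4.706% × 500.0 = 23.53 pbw
  TiO2: 13.32% × 500.0 = 66.60 pbw
  SrO: 5.996% × 500.0 = 29.98 pbw
  SiO2: 70.51% × 500.0 = 352.6 pbw
  Li2O: 0.5784% × 500.0 = 2.892 pbw
  Al2O3: 4.895% × 500.0 = 24.48 pbw
Verifying the oxide balance using the reported weights, against the basis in use (sums match the target masses modulo rounding of the values):
  Na2O: 36.16·0.4388 + 68.53·0.1118 = 23.53 pbw (target 23.53 pbw)
  TiO2: 67.27·0.9901 = 66.60 pbw (target 66.60 pbw)
  SrO: 42.95·0.6980 = 29.98 pbw (target 29.98 pbw)
  SiO2: 256.7·0.9950 + 64.41·0.7821 + 68.53·0.6824 = 352.6 pbw (target 352.6 pbw)
  Li2O: 64.41·0.04490 = 2.892 pbw (target 2.892 pbw)
  Al2O3: 256.7·0.003000 + 64.41·0.1629 + 68.53·0.1928 = 24.48 pbw (target 24.48 pbw)
Glass-mass sanity pass: net batch after ignition = 500.0 pbw (summing oxide targets gives 500.0 pbw; versus the stated basis of 500.0 pbw — any gap is answer rounding).
Batch total: Σ batch = 536.0 pbw; loss to ignition Σ batch·LOI = 35.98 pbw; yield, glass over the total, = 93.29%.

Batch per 500.0 pbw frit:
  Strontium carbonate: 42.95 pbw
  TiO2: 67.27 pbw
  Sand: 256.7 pbw
  Salt cake: 36.16 pbw
  Petalite: 64.41 pbw
  Albite: 68.53 pbw
Total batch = 536.0 pbw; LOI loss = 35.98 pbw; yield = 93.29%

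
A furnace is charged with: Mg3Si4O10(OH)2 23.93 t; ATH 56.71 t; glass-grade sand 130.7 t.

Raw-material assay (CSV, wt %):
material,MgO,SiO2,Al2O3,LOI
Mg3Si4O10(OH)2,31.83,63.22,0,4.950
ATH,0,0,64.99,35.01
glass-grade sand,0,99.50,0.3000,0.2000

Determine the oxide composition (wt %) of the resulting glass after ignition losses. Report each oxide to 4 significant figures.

Glass mass = 190.0 t (batch 211.3 − LOI 21.30).
Composition: MgO 4.008%, SiO2 76.39%, Al2O3 19.60%

The intermediate values are shown (rounded to four significant digits) as written; all internal work runs at exact precision in every operation. Every reported figure is rounded a single time; all derived quantities, which include the yield, the three compositions, LOI, totals, glass mass, are carried at full precision, as given in problem or answer, from the weighed amounts for 190.0 t of glass.
Delivered oxide masses:
  MgO: 23.93·0.3183 = 7.617 t
  SiO2: 23.93·0.6322 + 130.7·0.9950 = 145.2 t
  Al2O3: 56.71·0.6499 + 130.7·0.003000 = 37.25 t
LOI: 23.93·0.04950 + 56.71·0.3501 + 130.7·0.002000 = 21.30 t
batch − LOI leaves glass = 211.3 − 21.30 = 190.0 t (= Σ oxide masses)
each wt % is 100 × oxide ÷ glass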